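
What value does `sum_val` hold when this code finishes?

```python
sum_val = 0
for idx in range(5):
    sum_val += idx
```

Let's trace through this code step by step.

Initialize: sum_val = 0
Entering loop: for idx in range(5):

After execution: sum_val = 10
10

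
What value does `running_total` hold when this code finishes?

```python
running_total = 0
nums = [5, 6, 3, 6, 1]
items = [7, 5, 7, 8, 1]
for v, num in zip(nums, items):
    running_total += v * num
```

Let's trace through this code step by step.

Initialize: running_total = 0
Initialize: nums = [5, 6, 3, 6, 1]
Initialize: items = [7, 5, 7, 8, 1]
Entering loop: for v, num in zip(nums, items):

After execution: running_total = 135
135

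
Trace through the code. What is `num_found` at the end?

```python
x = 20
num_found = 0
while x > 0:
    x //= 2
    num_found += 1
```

Let's trace through this code step by step.

Initialize: x = 20
Initialize: num_found = 0
Entering loop: while x > 0:

After execution: num_found = 5
5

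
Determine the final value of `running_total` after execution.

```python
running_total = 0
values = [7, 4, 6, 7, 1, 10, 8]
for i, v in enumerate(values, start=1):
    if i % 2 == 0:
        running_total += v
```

Let's trace through this code step by step.

Initialize: running_total = 0
Initialize: values = [7, 4, 6, 7, 1, 10, 8]
Entering loop: for i, v in enumerate(values, start=1):

After execution: running_total = 21
21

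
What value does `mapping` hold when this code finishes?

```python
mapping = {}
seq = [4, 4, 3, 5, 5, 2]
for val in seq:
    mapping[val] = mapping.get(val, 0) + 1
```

Let's trace through this code step by step.

Initialize: mapping = {}
Initialize: seq = [4, 4, 3, 5, 5, 2]
Entering loop: for val in seq:

After execution: mapping = {4: 2, 3: 1, 5: 2, 2: 1}
{4: 2, 3: 1, 5: 2, 2: 1}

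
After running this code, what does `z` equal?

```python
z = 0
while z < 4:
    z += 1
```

Let's trace through this code step by step.

Initialize: z = 0
Entering loop: while z < 4:

After execution: z = 4
4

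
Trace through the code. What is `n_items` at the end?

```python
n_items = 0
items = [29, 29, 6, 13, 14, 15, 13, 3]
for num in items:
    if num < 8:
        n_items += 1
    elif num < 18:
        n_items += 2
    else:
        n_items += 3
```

Let's trace through this code step by step.

Initialize: n_items = 0
Initialize: items = [29, 29, 6, 13, 14, 15, 13, 3]
Entering loop: for num in items:

After execution: n_items = 16
16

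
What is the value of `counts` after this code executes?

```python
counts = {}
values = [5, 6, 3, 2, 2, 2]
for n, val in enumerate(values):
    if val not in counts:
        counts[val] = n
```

Let's trace through this code step by step.

Initialize: counts = {}
Initialize: values = [5, 6, 3, 2, 2, 2]
Entering loop: for n, val in enumerate(values):

After execution: counts = {5: 0, 6: 1, 3: 2, 2: 3}
{5: 0, 6: 1, 3: 2, 2: 3}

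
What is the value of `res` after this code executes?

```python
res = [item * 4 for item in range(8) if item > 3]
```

Let's trace through this code step by step.

Initialize: res = [item * 4 for item in range(8) if item > 3]

After execution: res = [16, 20, 24, 28]
[16, 20, 24, 28]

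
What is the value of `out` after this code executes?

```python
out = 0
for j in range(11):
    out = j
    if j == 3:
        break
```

Let's trace through this code step by step.

Initialize: out = 0
Entering loop: for j in range(11):

After execution: out = 3
3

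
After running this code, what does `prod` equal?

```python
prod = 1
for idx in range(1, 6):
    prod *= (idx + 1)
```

Let's trace through this code step by step.

Initialize: prod = 1
Entering loop: for idx in range(1, 6):

After execution: prod = 720
720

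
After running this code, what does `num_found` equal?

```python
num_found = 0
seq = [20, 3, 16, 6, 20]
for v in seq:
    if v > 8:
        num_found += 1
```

Let's trace through this code step by step.

Initialize: num_found = 0
Initialize: seq = [20, 3, 16, 6, 20]
Entering loop: for v in seq:

After execution: num_found = 3
3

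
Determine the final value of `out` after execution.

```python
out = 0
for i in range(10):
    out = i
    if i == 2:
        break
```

Let's trace through this code step by step.

Initialize: out = 0
Entering loop: for i in range(10):

After execution: out = 2
2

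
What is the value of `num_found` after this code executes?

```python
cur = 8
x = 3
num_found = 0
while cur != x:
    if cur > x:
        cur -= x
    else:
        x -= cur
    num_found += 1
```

Let's trace through this code step by step.

Initialize: cur = 8
Initialize: x = 3
Initialize: num_found = 0
Entering loop: while cur != x:

After execution: num_found = 4
4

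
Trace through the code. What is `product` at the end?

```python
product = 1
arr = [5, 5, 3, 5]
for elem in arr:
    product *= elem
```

Let's trace through this code step by step.

Initialize: product = 1
Initialize: arr = [5, 5, 3, 5]
Entering loop: for elem in arr:

After execution: product = 375
375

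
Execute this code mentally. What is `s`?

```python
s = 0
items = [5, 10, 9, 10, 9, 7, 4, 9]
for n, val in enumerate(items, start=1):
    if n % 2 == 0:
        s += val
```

Let's trace through this code step by step.

Initialize: s = 0
Initialize: items = [5, 10, 9, 10, 9, 7, 4, 9]
Entering loop: for n, val in enumerate(items, start=1):

After execution: s = 36
36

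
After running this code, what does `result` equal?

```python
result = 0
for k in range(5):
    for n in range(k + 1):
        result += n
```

Let's trace through this code step by step.

Initialize: result = 0
Entering loop: for k in range(5):

After execution: result = 20
20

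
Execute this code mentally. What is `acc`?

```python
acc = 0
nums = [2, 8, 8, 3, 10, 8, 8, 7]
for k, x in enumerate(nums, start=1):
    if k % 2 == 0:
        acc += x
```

Let's trace through this code step by step.

Initialize: acc = 0
Initialize: nums = [2, 8, 8, 3, 10, 8, 8, 7]
Entering loop: for k, x in enumerate(nums, start=1):

After execution: acc = 26
26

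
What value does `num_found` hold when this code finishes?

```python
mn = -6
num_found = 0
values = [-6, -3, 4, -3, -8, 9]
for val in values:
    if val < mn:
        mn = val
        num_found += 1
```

Let's trace through this code step by step.

Initialize: mn = -6
Initialize: num_found = 0
Initialize: values = [-6, -3, 4, -3, -8, 9]
Entering loop: for val in values:

After execution: num_found = 1
1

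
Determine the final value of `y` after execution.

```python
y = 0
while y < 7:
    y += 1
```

Let's trace through this code step by step.

Initialize: y = 0
Entering loop: while y < 7:

After execution: y = 7
7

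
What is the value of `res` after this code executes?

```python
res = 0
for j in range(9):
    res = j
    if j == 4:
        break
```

Let's trace through this code step by step.

Initialize: res = 0
Entering loop: for j in range(9):

After execution: res = 4
4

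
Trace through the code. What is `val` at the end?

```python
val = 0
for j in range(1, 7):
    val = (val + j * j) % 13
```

Let's trace through this code step by step.

Initialize: val = 0
Entering loop: for j in range(1, 7):

After execution: val = 0
0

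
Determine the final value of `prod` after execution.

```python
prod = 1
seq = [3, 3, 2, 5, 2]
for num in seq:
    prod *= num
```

Let's trace through this code step by step.

Initialize: prod = 1
Initialize: seq = [3, 3, 2, 5, 2]
Entering loop: for num in seq:

After execution: prod = 180
180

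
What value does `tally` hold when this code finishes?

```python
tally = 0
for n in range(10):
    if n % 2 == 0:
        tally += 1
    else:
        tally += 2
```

Let's trace through this code step by step.

Initialize: tally = 0
Entering loop: for n in range(10):

After execution: tally = 15
15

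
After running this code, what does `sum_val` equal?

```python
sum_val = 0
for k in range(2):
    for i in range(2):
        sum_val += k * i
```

Let's trace through this code step by step.

Initialize: sum_val = 0
Entering loop: for k in range(2):

After execution: sum_val = 1
1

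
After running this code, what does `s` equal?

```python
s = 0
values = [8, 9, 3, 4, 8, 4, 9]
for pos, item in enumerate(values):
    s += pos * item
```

Let's trace through this code step by step.

Initialize: s = 0
Initialize: values = [8, 9, 3, 4, 8, 4, 9]
Entering loop: for pos, item in enumerate(values):

After execution: s = 133
133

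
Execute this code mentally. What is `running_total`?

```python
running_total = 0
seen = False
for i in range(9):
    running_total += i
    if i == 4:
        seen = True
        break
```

Let's trace through this code step by step.

Initialize: running_total = 0
Initialize: seen = False
Entering loop: for i in range(9):

After execution: running_total = 10
10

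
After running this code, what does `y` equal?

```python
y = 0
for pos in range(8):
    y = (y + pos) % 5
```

Let's trace through this code step by step.

Initialize: y = 0
Entering loop: for pos in range(8):

After execution: y = 3
3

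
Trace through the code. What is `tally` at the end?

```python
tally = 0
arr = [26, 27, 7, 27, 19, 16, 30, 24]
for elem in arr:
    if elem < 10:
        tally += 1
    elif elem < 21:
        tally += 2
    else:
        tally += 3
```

Let's trace through this code step by step.

Initialize: tally = 0
Initialize: arr = [26, 27, 7, 27, 19, 16, 30, 24]
Entering loop: for elem in arr:

After execution: tally = 20
20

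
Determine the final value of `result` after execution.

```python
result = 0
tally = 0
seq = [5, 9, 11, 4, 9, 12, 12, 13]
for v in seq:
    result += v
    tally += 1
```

Let's trace through this code step by step.

Initialize: result = 0
Initialize: tally = 0
Initialize: seq = [5, 9, 11, 4, 9, 12, 12, 13]
Entering loop: for v in seq:

After execution: result = 75
75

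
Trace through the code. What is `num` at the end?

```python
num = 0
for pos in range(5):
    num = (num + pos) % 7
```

Let's trace through this code step by step.

Initialize: num = 0
Entering loop: for pos in range(5):

After execution: num = 3
3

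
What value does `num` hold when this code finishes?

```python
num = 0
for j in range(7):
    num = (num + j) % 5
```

Let's trace through this code step by step.

Initialize: num = 0
Entering loop: for j in range(7):

After execution: num = 1
1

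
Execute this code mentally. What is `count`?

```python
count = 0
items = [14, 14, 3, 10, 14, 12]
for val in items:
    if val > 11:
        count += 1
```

Let's trace through this code step by step.

Initialize: count = 0
Initialize: items = [14, 14, 3, 10, 14, 12]
Entering loop: for val in items:

After execution: count = 4
4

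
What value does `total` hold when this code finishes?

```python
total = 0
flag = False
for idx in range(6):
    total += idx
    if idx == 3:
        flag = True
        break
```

Let's trace through this code step by step.

Initialize: total = 0
Initialize: flag = False
Entering loop: for idx in range(6):

After execution: total = 6
6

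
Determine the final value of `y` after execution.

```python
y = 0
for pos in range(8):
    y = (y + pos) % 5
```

Let's trace through this code step by step.

Initialize: y = 0
Entering loop: for pos in range(8):

After execution: y = 3
3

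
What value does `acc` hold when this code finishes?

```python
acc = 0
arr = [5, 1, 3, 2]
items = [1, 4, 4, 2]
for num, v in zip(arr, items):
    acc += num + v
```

Let's trace through this code step by step.

Initialize: acc = 0
Initialize: arr = [5, 1, 3, 2]
Initialize: items = [1, 4, 4, 2]
Entering loop: for num, v in zip(arr, items):

After execution: acc = 22
22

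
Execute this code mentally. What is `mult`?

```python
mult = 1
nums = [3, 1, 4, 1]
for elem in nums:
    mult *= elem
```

Let's trace through this code step by step.

Initialize: mult = 1
Initialize: nums = [3, 1, 4, 1]
Entering loop: for elem in nums:

After execution: mult = 12
12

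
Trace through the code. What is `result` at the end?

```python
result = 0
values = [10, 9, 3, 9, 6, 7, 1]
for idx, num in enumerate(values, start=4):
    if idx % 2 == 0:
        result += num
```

Let's trace through this code step by step.

Initialize: result = 0
Initialize: values = [10, 9, 3, 9, 6, 7, 1]
Entering loop: for idx, num in enumerate(values, start=4):

After execution: result = 20
20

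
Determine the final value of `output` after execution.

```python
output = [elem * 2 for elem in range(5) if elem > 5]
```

Let's trace through this code step by step.

Initialize: output = [elem * 2 for elem in range(5) if elem > 5]

After execution: output = []
[]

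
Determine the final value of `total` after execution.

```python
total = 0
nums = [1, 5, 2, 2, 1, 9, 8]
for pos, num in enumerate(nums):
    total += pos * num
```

Let's trace through this code step by step.

Initialize: total = 0
Initialize: nums = [1, 5, 2, 2, 1, 9, 8]
Entering loop: for pos, num in enumerate(nums):

After execution: total = 112
112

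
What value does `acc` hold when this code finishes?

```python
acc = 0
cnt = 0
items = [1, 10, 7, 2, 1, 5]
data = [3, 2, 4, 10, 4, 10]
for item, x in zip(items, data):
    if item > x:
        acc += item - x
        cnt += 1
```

Let's trace through this code step by step.

Initialize: acc = 0
Initialize: cnt = 0
Initialize: items = [1, 10, 7, 2, 1, 5]
Initialize: data = [3, 2, 4, 10, 4, 10]
Entering loop: for item, x in zip(items, data):

After execution: acc = 11
11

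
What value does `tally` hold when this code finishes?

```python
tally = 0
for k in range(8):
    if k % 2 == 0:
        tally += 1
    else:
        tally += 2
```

Let's trace through this code step by step.

Initialize: tally = 0
Entering loop: for k in range(8):

After execution: tally = 12
12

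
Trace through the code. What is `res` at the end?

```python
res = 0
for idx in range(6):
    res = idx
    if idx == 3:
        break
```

Let's trace through this code step by step.

Initialize: res = 0
Entering loop: for idx in range(6):

After execution: res = 3
3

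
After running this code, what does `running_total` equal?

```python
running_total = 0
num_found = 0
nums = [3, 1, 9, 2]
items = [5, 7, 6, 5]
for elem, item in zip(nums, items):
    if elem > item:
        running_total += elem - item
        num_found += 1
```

Let's trace through this code step by step.

Initialize: running_total = 0
Initialize: num_found = 0
Initialize: nums = [3, 1, 9, 2]
Initialize: items = [5, 7, 6, 5]
Entering loop: for elem, item in zip(nums, items):

After execution: running_total = 3
3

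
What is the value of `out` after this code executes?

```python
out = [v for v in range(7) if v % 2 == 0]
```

Let's trace through this code step by step.

Initialize: out = [v for v in range(7) if v % 2 == 0]

After execution: out = [0, 2, 4, 6]
[0, 2, 4, 6]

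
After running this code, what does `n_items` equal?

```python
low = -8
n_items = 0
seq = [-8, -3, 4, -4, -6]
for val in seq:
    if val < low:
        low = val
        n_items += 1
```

Let's trace through this code step by step.

Initialize: low = -8
Initialize: n_items = 0
Initialize: seq = [-8, -3, 4, -4, -6]
Entering loop: for val in seq:

After execution: n_items = 0
0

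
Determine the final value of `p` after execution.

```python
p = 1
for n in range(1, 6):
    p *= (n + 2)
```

Let's trace through this code step by step.

Initialize: p = 1
Entering loop: for n in range(1, 6):

After execution: p = 2520
2520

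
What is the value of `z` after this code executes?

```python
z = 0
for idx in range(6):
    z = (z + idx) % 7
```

Let's trace through this code step by step.

Initialize: z = 0
Entering loop: for idx in range(6):

After execution: z = 1
1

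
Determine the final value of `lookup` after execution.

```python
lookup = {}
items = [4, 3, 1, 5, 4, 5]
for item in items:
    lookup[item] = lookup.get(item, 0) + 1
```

Let's trace through this code step by step.

Initialize: lookup = {}
Initialize: items = [4, 3, 1, 5, 4, 5]
Entering loop: for item in items:

After execution: lookup = {4: 2, 3: 1, 1: 1, 5: 2}
{4: 2, 3: 1, 1: 1, 5: 2}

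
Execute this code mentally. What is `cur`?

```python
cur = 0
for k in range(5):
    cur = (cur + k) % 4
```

Let's trace through this code step by step.

Initialize: cur = 0
Entering loop: for k in range(5):

After execution: cur = 2
2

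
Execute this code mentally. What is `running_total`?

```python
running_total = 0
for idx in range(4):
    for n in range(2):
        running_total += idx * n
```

Let's trace through this code step by step.

Initialize: running_total = 0
Entering loop: for idx in range(4):

After execution: running_total = 6
6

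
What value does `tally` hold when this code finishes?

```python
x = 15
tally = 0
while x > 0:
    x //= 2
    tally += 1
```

Let's trace through this code step by step.

Initialize: x = 15
Initialize: tally = 0
Entering loop: while x > 0:

After execution: tally = 4
4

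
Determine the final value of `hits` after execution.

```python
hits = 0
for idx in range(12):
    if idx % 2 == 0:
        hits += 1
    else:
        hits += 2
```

Let's trace through this code step by step.

Initialize: hits = 0
Entering loop: for idx in range(12):

After execution: hits = 18
18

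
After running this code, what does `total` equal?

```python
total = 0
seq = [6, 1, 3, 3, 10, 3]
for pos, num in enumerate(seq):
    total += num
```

Let's trace through this code step by step.

Initialize: total = 0
Initialize: seq = [6, 1, 3, 3, 10, 3]
Entering loop: for pos, num in enumerate(seq):

After execution: total = 26
26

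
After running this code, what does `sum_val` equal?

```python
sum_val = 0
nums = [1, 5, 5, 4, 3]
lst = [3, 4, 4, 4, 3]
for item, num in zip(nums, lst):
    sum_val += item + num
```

Let's trace through this code step by step.

Initialize: sum_val = 0
Initialize: nums = [1, 5, 5, 4, 3]
Initialize: lst = [3, 4, 4, 4, 3]
Entering loop: for item, num in zip(nums, lst):

After execution: sum_val = 36
36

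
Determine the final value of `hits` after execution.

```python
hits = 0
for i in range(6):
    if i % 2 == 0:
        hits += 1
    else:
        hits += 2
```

Let's trace through this code step by step.

Initialize: hits = 0
Entering loop: for i in range(6):

After execution: hits = 9
9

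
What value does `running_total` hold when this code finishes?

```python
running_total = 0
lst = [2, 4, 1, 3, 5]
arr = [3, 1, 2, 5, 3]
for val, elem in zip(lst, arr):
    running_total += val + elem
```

Let's trace through this code step by step.

Initialize: running_total = 0
Initialize: lst = [2, 4, 1, 3, 5]
Initialize: arr = [3, 1, 2, 5, 3]
Entering loop: for val, elem in zip(lst, arr):

After execution: running_total = 29
29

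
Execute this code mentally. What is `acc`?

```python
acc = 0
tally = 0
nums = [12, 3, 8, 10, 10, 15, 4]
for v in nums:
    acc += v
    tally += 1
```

Let's trace through this code step by step.

Initialize: acc = 0
Initialize: tally = 0
Initialize: nums = [12, 3, 8, 10, 10, 15, 4]
Entering loop: for v in nums:

After execution: acc = 62
62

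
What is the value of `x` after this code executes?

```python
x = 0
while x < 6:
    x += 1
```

Let's trace through this code step by step.

Initialize: x = 0
Entering loop: while x < 6:

After execution: x = 6
6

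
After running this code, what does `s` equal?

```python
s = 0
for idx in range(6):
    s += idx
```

Let's trace through this code step by step.

Initialize: s = 0
Entering loop: for idx in range(6):

After execution: s = 15
15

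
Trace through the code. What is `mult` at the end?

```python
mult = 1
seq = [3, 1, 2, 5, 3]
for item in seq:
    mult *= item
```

Let's trace through this code step by step.

Initialize: mult = 1
Initialize: seq = [3, 1, 2, 5, 3]
Entering loop: for item in seq:

After execution: mult = 90
90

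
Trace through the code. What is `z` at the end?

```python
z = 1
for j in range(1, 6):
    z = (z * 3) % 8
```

Let's trace through this code step by step.

Initialize: z = 1
Entering loop: for j in range(1, 6):

After execution: z = 3
3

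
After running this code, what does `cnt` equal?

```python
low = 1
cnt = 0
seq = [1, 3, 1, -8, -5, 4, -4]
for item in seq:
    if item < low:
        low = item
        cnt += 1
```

Let's trace through this code step by step.

Initialize: low = 1
Initialize: cnt = 0
Initialize: seq = [1, 3, 1, -8, -5, 4, -4]
Entering loop: for item in seq:

After execution: cnt = 1
1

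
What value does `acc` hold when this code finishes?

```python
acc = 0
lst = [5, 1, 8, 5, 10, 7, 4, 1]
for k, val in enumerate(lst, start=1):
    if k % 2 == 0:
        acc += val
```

Let's trace through this code step by step.

Initialize: acc = 0
Initialize: lst = [5, 1, 8, 5, 10, 7, 4, 1]
Entering loop: for k, val in enumerate(lst, start=1):

After execution: acc = 14
14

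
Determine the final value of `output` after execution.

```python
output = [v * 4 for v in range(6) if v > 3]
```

Let's trace through this code step by step.

Initialize: output = [v * 4 for v in range(6) if v > 3]

After execution: output = [16, 20]
[16, 20]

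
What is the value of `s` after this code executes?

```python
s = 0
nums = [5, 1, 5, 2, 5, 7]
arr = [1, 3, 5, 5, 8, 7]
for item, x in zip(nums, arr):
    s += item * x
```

Let's trace through this code step by step.

Initialize: s = 0
Initialize: nums = [5, 1, 5, 2, 5, 7]
Initialize: arr = [1, 3, 5, 5, 8, 7]
Entering loop: for item, x in zip(nums, arr):

After execution: s = 132
132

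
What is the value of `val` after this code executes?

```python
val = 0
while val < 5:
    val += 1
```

Let's trace through this code step by step.

Initialize: val = 0
Entering loop: while val < 5:

After execution: val = 5
5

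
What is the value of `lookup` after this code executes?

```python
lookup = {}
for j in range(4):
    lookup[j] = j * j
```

Let's trace through this code step by step.

Initialize: lookup = {}
Entering loop: for j in range(4):

After execution: lookup = {0: 0, 1: 1, 2: 4, 3: 9}
{0: 0, 1: 1, 2: 4, 3: 9}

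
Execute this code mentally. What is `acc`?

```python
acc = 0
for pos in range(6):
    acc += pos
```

Let's trace through this code step by step.

Initialize: acc = 0
Entering loop: for pos in range(6):

After execution: acc = 15
15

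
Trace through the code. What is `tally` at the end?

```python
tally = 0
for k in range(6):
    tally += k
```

Let's trace through this code step by step.

Initialize: tally = 0
Entering loop: for k in range(6):

After execution: tally = 15
15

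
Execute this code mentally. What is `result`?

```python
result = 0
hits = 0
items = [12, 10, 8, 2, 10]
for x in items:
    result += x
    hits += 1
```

Let's trace through this code step by step.

Initialize: result = 0
Initialize: hits = 0
Initialize: items = [12, 10, 8, 2, 10]
Entering loop: for x in items:

After execution: result = 42
42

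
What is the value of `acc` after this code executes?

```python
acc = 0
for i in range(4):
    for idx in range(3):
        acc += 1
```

Let's trace through this code step by step.

Initialize: acc = 0
Entering loop: for i in range(4):

After execution: acc = 12
12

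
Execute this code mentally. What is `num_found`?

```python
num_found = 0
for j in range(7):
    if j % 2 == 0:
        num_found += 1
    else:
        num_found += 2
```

Let's trace through this code step by step.

Initialize: num_found = 0
Entering loop: for j in range(7):

After execution: num_found = 10
10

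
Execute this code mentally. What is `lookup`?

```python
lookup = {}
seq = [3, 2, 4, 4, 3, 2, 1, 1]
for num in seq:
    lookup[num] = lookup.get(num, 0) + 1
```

Let's trace through this code step by step.

Initialize: lookup = {}
Initialize: seq = [3, 2, 4, 4, 3, 2, 1, 1]
Entering loop: for num in seq:

After execution: lookup = {3: 2, 2: 2, 4: 2, 1: 2}
{3: 2, 2: 2, 4: 2, 1: 2}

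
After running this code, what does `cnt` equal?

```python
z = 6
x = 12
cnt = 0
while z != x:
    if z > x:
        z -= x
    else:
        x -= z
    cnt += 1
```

Let's trace through this code step by step.

Initialize: z = 6
Initialize: x = 12
Initialize: cnt = 0
Entering loop: while z != x:

After execution: cnt = 1
1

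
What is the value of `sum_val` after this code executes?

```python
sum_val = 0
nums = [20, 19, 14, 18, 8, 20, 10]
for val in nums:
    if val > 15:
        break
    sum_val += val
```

Let's trace through this code step by step.

Initialize: sum_val = 0
Initialize: nums = [20, 19, 14, 18, 8, 20, 10]
Entering loop: for val in nums:

After execution: sum_val = 0
0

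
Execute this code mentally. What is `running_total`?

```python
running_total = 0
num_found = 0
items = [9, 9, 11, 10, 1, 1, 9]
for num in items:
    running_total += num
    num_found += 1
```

Let's trace through this code step by step.

Initialize: running_total = 0
Initialize: num_found = 0
Initialize: items = [9, 9, 11, 10, 1, 1, 9]
Entering loop: for num in items:

After execution: running_total = 50
50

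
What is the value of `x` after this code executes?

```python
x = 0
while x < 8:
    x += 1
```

Let's trace through this code step by step.

Initialize: x = 0
Entering loop: while x < 8:

After execution: x = 8
8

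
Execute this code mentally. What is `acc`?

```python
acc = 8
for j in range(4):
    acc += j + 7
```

Let's trace through this code step by step.

Initialize: acc = 8
Entering loop: for j in range(4):

After execution: acc = 42
42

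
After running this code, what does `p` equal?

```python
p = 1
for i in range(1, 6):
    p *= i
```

Let's trace through this code step by step.

Initialize: p = 1
Entering loop: for i in range(1, 6):

After execution: p = 120
120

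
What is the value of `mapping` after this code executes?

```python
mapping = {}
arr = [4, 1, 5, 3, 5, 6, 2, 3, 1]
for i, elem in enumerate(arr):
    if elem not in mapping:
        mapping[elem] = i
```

Let's trace through this code step by step.

Initialize: mapping = {}
Initialize: arr = [4, 1, 5, 3, 5, 6, 2, 3, 1]
Entering loop: for i, elem in enumerate(arr):

After execution: mapping = {4: 0, 1: 1, 5: 2, 3: 3, 6: 5, 2: 6}
{4: 0, 1: 1, 5: 2, 3: 3, 6: 5, 2: 6}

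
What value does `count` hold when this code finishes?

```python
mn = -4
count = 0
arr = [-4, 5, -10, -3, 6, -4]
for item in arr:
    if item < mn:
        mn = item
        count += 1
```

Let's trace through this code step by step.

Initialize: mn = -4
Initialize: count = 0
Initialize: arr = [-4, 5, -10, -3, 6, -4]
Entering loop: for item in arr:

After execution: count = 1
1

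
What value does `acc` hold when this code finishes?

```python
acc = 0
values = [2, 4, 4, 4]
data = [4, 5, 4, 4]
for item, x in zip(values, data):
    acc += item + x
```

Let's trace through this code step by step.

Initialize: acc = 0
Initialize: values = [2, 4, 4, 4]
Initialize: data = [4, 5, 4, 4]
Entering loop: for item, x in zip(values, data):

After execution: acc = 31
31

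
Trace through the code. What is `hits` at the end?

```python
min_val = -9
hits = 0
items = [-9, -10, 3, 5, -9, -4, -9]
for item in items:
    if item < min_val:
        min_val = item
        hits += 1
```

Let's trace through this code step by step.

Initialize: min_val = -9
Initialize: hits = 0
Initialize: items = [-9, -10, 3, 5, -9, -4, -9]
Entering loop: for item in items:

After execution: hits = 1
1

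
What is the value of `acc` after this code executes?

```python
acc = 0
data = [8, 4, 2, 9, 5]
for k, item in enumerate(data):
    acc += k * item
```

Let's trace through this code step by step.

Initialize: acc = 0
Initialize: data = [8, 4, 2, 9, 5]
Entering loop: for k, item in enumerate(data):

After execution: acc = 55
55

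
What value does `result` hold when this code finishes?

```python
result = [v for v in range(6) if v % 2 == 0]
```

Let's trace through this code step by step.

Initialize: result = [v for v in range(6) if v % 2 == 0]

After execution: result = [0, 2, 4]
[0, 2, 4]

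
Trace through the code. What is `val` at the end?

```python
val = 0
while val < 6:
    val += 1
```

Let's trace through this code step by step.

Initialize: val = 0
Entering loop: while val < 6:

After execution: val = 6
6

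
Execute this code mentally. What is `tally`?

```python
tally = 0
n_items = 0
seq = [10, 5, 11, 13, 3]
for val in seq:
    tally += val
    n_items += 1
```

Let's trace through this code step by step.

Initialize: tally = 0
Initialize: n_items = 0
Initialize: seq = [10, 5, 11, 13, 3]
Entering loop: for val in seq:

After execution: tally = 42
42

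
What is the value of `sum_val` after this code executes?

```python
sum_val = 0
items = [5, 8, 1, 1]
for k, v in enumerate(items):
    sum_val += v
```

Let's trace through this code step by step.

Initialize: sum_val = 0
Initialize: items = [5, 8, 1, 1]
Entering loop: for k, v in enumerate(items):

After execution: sum_val = 15
15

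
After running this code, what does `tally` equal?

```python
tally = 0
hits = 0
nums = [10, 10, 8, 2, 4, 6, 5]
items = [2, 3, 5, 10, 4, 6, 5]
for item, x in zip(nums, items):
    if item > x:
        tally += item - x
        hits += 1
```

Let's trace through this code step by step.

Initialize: tally = 0
Initialize: hits = 0
Initialize: nums = [10, 10, 8, 2, 4, 6, 5]
Initialize: items = [2, 3, 5, 10, 4, 6, 5]
Entering loop: for item, x in zip(nums, items):

After execution: tally = 18
18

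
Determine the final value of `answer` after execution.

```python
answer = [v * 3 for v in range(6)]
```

Let's trace through this code step by step.

Initialize: answer = [v * 3 for v in range(6)]

After execution: answer = [0, 3, 6, 9, 12, 15]
[0, 3, 6, 9, 12, 15]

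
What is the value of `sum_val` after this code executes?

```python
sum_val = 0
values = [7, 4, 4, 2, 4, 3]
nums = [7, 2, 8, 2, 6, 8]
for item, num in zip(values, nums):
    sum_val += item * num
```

Let's trace through this code step by step.

Initialize: sum_val = 0
Initialize: values = [7, 4, 4, 2, 4, 3]
Initialize: nums = [7, 2, 8, 2, 6, 8]
Entering loop: for item, num in zip(values, nums):

After execution: sum_val = 141
141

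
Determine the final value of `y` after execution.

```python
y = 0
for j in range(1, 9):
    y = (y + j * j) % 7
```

Let's trace through this code step by step.

Initialize: y = 0
Entering loop: for j in range(1, 9):

After execution: y = 1
1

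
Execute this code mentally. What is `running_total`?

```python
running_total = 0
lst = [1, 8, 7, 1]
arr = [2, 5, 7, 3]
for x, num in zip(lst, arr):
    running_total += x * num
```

Let's trace through this code step by step.

Initialize: running_total = 0
Initialize: lst = [1, 8, 7, 1]
Initialize: arr = [2, 5, 7, 3]
Entering loop: for x, num in zip(lst, arr):

After execution: running_total = 94
94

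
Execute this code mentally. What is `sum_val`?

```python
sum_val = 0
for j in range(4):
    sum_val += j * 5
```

Let's trace through this code step by step.

Initialize: sum_val = 0
Entering loop: for j in range(4):

After execution: sum_val = 30
30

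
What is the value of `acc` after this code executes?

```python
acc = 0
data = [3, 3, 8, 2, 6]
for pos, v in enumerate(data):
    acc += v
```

Let's trace through this code step by step.

Initialize: acc = 0
Initialize: data = [3, 3, 8, 2, 6]
Entering loop: for pos, v in enumerate(data):

After execution: acc = 22
22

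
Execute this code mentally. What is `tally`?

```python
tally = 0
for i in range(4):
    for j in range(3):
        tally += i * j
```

Let's trace through this code step by step.

Initialize: tally = 0
Entering loop: for i in range(4):

After execution: tally = 18
18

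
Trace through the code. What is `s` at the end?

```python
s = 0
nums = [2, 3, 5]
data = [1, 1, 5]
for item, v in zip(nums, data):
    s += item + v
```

Let's trace through this code step by step.

Initialize: s = 0
Initialize: nums = [2, 3, 5]
Initialize: data = [1, 1, 5]
Entering loop: for item, v in zip(nums, data):

After execution: s = 17
17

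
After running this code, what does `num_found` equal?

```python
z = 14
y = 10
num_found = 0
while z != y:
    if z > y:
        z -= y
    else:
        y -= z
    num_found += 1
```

Let's trace through this code step by step.

Initialize: z = 14
Initialize: y = 10
Initialize: num_found = 0
Entering loop: while z != y:

After execution: num_found = 4
4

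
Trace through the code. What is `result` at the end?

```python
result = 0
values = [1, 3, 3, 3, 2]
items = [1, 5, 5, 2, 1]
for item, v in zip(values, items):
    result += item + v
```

Let's trace through this code step by step.

Initialize: result = 0
Initialize: values = [1, 3, 3, 3, 2]
Initialize: items = [1, 5, 5, 2, 1]
Entering loop: for item, v in zip(values, items):

After execution: result = 26
26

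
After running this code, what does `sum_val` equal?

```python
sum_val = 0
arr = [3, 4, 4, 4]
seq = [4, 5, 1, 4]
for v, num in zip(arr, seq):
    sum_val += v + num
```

Let's trace through this code step by step.

Initialize: sum_val = 0
Initialize: arr = [3, 4, 4, 4]
Initialize: seq = [4, 5, 1, 4]
Entering loop: for v, num in zip(arr, seq):

After execution: sum_val = 29
29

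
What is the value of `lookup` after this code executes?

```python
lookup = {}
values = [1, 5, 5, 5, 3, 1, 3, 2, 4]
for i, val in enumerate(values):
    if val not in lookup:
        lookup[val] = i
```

Let's trace through this code step by step.

Initialize: lookup = {}
Initialize: values = [1, 5, 5, 5, 3, 1, 3, 2, 4]
Entering loop: for i, val in enumerate(values):

After execution: lookup = {1: 0, 5: 1, 3: 4, 2: 7, 4: 8}
{1: 0, 5: 1, 3: 4, 2: 7, 4: 8}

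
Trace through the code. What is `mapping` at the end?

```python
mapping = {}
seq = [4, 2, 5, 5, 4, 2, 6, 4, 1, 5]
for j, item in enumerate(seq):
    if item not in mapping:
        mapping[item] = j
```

Let's trace through this code step by step.

Initialize: mapping = {}
Initialize: seq = [4, 2, 5, 5, 4, 2, 6, 4, 1, 5]
Entering loop: for j, item in enumerate(seq):

After execution: mapping = {4: 0, 2: 1, 5: 2, 6: 6, 1: 8}
{4: 0, 2: 1, 5: 2, 6: 6, 1: 8}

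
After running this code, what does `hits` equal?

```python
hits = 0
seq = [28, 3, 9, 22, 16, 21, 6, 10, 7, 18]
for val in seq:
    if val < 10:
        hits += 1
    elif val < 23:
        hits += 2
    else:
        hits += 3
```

Let's trace through this code step by step.

Initialize: hits = 0
Initialize: seq = [28, 3, 9, 22, 16, 21, 6, 10, 7, 18]
Entering loop: for val in seq:

After execution: hits = 17
17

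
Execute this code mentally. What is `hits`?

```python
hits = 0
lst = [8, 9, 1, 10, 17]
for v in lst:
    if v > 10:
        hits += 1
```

Let's trace through this code step by step.

Initialize: hits = 0
Initialize: lst = [8, 9, 1, 10, 17]
Entering loop: for v in lst:

After execution: hits = 1
1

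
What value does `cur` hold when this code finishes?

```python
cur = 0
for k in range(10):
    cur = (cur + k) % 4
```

Let's trace through this code step by step.

Initialize: cur = 0
Entering loop: for k in range(10):

After execution: cur = 1
1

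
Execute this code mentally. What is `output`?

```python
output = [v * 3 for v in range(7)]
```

Let's trace through this code step by step.

Initialize: output = [v * 3 for v in range(7)]

After execution: output = [0, 3, 6, 9, 12, 15, 18]
[0, 3, 6, 9, 12, 15, 18]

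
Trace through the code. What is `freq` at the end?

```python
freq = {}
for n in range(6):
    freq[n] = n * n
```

Let's trace through this code step by step.

Initialize: freq = {}
Entering loop: for n in range(6):

After execution: freq = {0: 0, 1: 1, 2: 4, 3: 9, 4: 16, 5: 25}
{0: 0, 1: 1, 2: 4, 3: 9, 4: 16, 5: 25}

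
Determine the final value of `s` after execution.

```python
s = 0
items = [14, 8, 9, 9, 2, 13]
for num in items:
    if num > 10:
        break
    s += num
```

Let's trace through this code step by step.

Initialize: s = 0
Initialize: items = [14, 8, 9, 9, 2, 13]
Entering loop: for num in items:

After execution: s = 0
0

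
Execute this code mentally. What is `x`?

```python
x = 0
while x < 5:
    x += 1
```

Let's trace through this code step by step.

Initialize: x = 0
Entering loop: while x < 5:

After execution: x = 5
5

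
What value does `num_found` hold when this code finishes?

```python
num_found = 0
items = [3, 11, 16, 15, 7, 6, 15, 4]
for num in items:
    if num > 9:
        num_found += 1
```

Let's trace through this code step by step.

Initialize: num_found = 0
Initialize: items = [3, 11, 16, 15, 7, 6, 15, 4]
Entering loop: for num in items:

After execution: num_found = 4
4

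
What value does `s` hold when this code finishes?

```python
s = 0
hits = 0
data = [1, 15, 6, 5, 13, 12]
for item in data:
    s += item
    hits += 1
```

Let's trace through this code step by step.

Initialize: s = 0
Initialize: hits = 0
Initialize: data = [1, 15, 6, 5, 13, 12]
Entering loop: for item in data:

After execution: s = 52
52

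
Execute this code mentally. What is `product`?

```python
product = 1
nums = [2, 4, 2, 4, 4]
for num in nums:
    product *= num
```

Let's trace through this code step by step.

Initialize: product = 1
Initialize: nums = [2, 4, 2, 4, 4]
Entering loop: for num in nums:

After execution: product = 256
256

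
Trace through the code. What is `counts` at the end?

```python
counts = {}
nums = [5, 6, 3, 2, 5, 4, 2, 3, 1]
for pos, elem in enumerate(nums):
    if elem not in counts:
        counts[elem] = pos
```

Let's trace through this code step by step.

Initialize: counts = {}
Initialize: nums = [5, 6, 3, 2, 5, 4, 2, 3, 1]
Entering loop: for pos, elem in enumerate(nums):

After execution: counts = {5: 0, 6: 1, 3: 2, 2: 3, 4: 5, 1: 8}
{5: 0, 6: 1, 3: 2, 2: 3, 4: 5, 1: 8}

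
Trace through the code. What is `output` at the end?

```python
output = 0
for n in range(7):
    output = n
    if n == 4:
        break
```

Let's trace through this code step by step.

Initialize: output = 0
Entering loop: for n in range(7):

After execution: output = 4
4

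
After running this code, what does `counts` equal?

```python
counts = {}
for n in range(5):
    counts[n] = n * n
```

Let's trace through this code step by step.

Initialize: counts = {}
Entering loop: for n in range(5):

After execution: counts = {0: 0, 1: 1, 2: 4, 3: 9, 4: 16}
{0: 0, 1: 1, 2: 4, 3: 9, 4: 16}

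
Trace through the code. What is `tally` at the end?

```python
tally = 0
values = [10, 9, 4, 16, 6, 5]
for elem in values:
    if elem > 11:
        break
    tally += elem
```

Let's trace through this code step by step.

Initialize: tally = 0
Initialize: values = [10, 9, 4, 16, 6, 5]
Entering loop: for elem in values:

After execution: tally = 23
23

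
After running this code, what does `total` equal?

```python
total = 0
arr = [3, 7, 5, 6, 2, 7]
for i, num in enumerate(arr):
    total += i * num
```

Let's trace through this code step by step.

Initialize: total = 0
Initialize: arr = [3, 7, 5, 6, 2, 7]
Entering loop: for i, num in enumerate(arr):

After execution: total = 78
78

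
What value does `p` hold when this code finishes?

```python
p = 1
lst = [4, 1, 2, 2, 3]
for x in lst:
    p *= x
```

Let's trace through this code step by step.

Initialize: p = 1
Initialize: lst = [4, 1, 2, 2, 3]
Entering loop: for x in lst:

After execution: p = 48
48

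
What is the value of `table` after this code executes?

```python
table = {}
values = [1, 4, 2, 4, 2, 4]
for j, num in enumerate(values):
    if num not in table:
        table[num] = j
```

Let's trace through this code step by step.

Initialize: table = {}
Initialize: values = [1, 4, 2, 4, 2, 4]
Entering loop: for j, num in enumerate(values):

After execution: table = {1: 0, 4: 1, 2: 2}
{1: 0, 4: 1, 2: 2}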